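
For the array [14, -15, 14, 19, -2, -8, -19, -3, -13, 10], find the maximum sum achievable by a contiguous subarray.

Using Kadane's algorithm on [14, -15, 14, 19, -2, -8, -19, -3, -13, 10]:

Scanning through the array:
Position 1 (value -15): max_ending_here = -1, max_so_far = 14
Position 2 (value 14): max_ending_here = 14, max_so_far = 14
Position 3 (value 19): max_ending_here = 33, max_so_far = 33
Position 4 (value -2): max_ending_here = 31, max_so_far = 33
Position 5 (value -8): max_ending_here = 23, max_so_far = 33
Position 6 (value -19): max_ending_here = 4, max_so_far = 33
Position 7 (value -3): max_ending_here = 1, max_so_far = 33
Position 8 (value -13): max_ending_here = -12, max_so_far = 33
Position 9 (value 10): max_ending_here = 10, max_so_far = 33

Maximum subarray: [14, 19]
Maximum sum: 33

The maximum subarray is [14, 19] with sum 33. This subarray runs from index 2 to index 3.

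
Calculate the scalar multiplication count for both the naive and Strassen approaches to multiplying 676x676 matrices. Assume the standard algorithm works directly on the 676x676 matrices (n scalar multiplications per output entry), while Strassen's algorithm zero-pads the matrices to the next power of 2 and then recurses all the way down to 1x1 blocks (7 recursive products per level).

Matrix multiplication for 676x676 matrices:

Strassen's algorithm requires power-of-2 dimensions. Pad 676x676 to 1024x1024 (next power of 2).

Standard algorithm: 676^3 = 308915776 multiplications
Strassen's algorithm: 7^(log2(1024)) = 7^10 = 282475249 multiplications
Savings: 308915776 - 282475249 = 26440527 multiplications

Standard: 308915776 multiplications (676^3). Strassen: 282475249 multiplications (7^10, after padding to 1024x1024). Strassen reduces 8 recursive multiplications to 7 at each level.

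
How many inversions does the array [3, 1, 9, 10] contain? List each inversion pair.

Finding inversions in [3, 1, 9, 10]:

(0, 1): arr[0]=3 > arr[1]=1

Total inversions: 1

The array has 1 inversion(s): (0,1). Each pair (i,j) satisfies i < j and arr[i] > arr[j].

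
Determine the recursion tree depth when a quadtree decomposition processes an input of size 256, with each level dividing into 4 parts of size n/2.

For divide and conquer with division factor 2:

Problem sizes at each level:
Level 0: 256
Level 1: 128
Level 2: 64
Level 3: 32
Level 4: 16
Level 5: 8
Level 6: 4
Level 7: 2
Level 8: 1

The root is level 0 and the size-1 base case is level 8 (the tree spans levels 0 through 8, i.e. 9 levels counting the root), so the depth is the number of divisions: log_2(256) = 8

The recursion tree depth is log_2(256) = 8. At each level, the problem size is divided by 2, so it takes 8 divisions to reduce to a base case of size 1. The algorithm makes 4 recursive calls at each level.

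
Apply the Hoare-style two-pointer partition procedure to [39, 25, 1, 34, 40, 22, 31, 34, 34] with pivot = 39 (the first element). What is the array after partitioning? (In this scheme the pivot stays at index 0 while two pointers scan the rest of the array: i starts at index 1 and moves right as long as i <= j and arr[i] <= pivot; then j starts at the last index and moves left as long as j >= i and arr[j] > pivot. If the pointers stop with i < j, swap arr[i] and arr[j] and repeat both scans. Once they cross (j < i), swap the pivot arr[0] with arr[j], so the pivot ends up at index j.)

Hoare-style two-pointer partition with pivot = 39:

Initial array: [39, 25, 1, 34, 40, 22, 31, 34, 34]

Pointers start at i = 1, j = 8.
i stops at index 4 (arr[4]=40 > 39), j stops at index 8 (arr[8]=34 <= 39): swap arr[4] and arr[8], array becomes [39, 25, 1, 34, 34, 22, 31, 34, 40]
i ends at 8, j ends at 7: the pointers have crossed (j < i), so scanning stops.

Swap pivot arr[0] with arr[7] to place pivot at position 7: [34, 25, 1, 34, 34, 22, 31, 39, 40]
Pivot position: 7

After partitioning with pivot 39, the array becomes [34, 25, 1, 34, 34, 22, 31, 39, 40]. The pivot is placed at index 7. All elements to the left of the pivot are <= 39, and all elements to the right are > 39.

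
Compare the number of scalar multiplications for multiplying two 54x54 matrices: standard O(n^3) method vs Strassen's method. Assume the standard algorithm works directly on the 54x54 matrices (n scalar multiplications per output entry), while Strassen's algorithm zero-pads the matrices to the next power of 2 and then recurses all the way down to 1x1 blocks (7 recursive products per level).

Matrix multiplication for 54x54 matrices:

Strassen's algorithm requires power-of-2 dimensions. Pad 54x54 to 64x64 (next power of 2).

Standard algorithm: 54^3 = 157464 multiplications
Strassen's algorithm: 7^(log2(64)) = 7^6 = 117649 multiplications
Savings: 157464 - 117649 = 39815 multiplications

Standard: 157464 multiplications (54^3). Strassen: 117649 multiplications (7^6, after padding to 64x64). Strassen reduces 8 recursive multiplications to 7 at each level.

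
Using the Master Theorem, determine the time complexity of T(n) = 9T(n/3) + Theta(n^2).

Master Theorem for T(n) = 9T(n/3) + O(n^2):

a = 9, b = 3, c = 2
log_b(a) = log_3(9) = 2.0000

Case 2: c = 2 = log_3(9) = 2.0000
T(n) = O(n^2 log n) = O(n^2 log n)

For T(n) = 9T(n/3) + O(n^2): log_3(9) = 2.0000. This is Case 2 of the Master Theorem (c = log_b(a), equal work at all levels), giving O(n^2 log n).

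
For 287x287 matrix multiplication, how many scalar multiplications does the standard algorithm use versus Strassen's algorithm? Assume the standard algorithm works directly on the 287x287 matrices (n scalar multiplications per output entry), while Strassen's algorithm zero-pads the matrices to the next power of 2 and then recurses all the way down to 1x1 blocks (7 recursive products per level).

Matrix multiplication for 287x287 matrices:

Strassen's algorithm requires power-of-2 dimensions. Pad 287x287 to 512x512 (next power of 2).

Standard algorithm: 287^3 = 23639903 multiplications
Strassen's algorithm: 7^(log2(512)) = 7^9 = 40353607 multiplications
Difference: 23639903 - 40353607 = -16713704 (Strassen uses MORE here due to padding overhead — for small or just-over-power-of-2 n, padding can outweigh the per-level savings)

Standard: 23639903 multiplications (287^3). Strassen: 40353607 multiplications (7^9, after padding to 512x512). Strassen reduces 8 recursive multiplications to 7 at each level.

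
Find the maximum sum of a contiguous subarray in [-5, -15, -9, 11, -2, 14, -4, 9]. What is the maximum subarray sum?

Using Kadane's algorithm on [-5, -15, -9, 11, -2, 14, -4, 9]:

Scanning through the array:
Position 1 (value -15): max_ending_here = -15, max_so_far = -5
Position 2 (value -9): max_ending_here = -9, max_so_far = -5
Position 3 (value 11): max_ending_here = 11, max_so_far = 11
Position 4 (value -2): max_ending_here = 9, max_so_far = 11
Position 5 (value 14): max_ending_here = 23, max_so_far = 23
Position 6 (value -4): max_ending_here = 19, max_so_far = 23
Position 7 (value 9): max_ending_here = 28, max_so_far = 28

Maximum subarray: [11, -2, 14, -4, 9]
Maximum sum: 28

The maximum subarray is [11, -2, 14, -4, 9] with sum 28. This subarray runs from index 3 to index 7.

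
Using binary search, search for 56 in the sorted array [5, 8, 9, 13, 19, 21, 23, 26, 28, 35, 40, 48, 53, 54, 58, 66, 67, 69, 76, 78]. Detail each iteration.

Binary search for 56 in [5, 8, 9, 13, 19, 21, 23, 26, 28, 35, 40, 48, 53, 54, 58, 66, 67, 69, 76, 78]:

lo=0, hi=19, mid=9, arr[mid]=35 -> 35 < 56, search right half
lo=10, hi=19, mid=14, arr[mid]=58 -> 58 > 56, search left half
lo=10, hi=13, mid=11, arr[mid]=48 -> 48 < 56, search right half
lo=12, hi=13, mid=12, arr[mid]=53 -> 53 < 56, search right half
lo=13, hi=13, mid=13, arr[mid]=54 -> 54 < 56, search right half
lo=14 > hi=13, target 56 not found

Binary search determines that 56 is not in the array after 5 comparisons. The search space was exhausted without finding the target.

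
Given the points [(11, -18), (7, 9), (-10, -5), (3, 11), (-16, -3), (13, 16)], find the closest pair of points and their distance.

Computing all pairwise distances among 6 points:

d((11, -18), (7, 9)) = 27.2947
d((11, -18), (-10, -5)) = 24.6982
d((11, -18), (3, 11)) = 30.0832
d((11, -18), (-16, -3)) = 30.8869
d((11, -18), (13, 16)) = 34.0588
d((7, 9), (-10, -5)) = 22.0227
d((7, 9), (3, 11)) = 4.4721 <-- minimum
d((7, 9), (-16, -3)) = 25.9422
d((7, 9), (13, 16)) = 9.2195
d((-10, -5), (3, 11)) = 20.6155
d((-10, -5), (-16, -3)) = 6.3246
d((-10, -5), (13, 16)) = 31.1448
d((3, 11), (-16, -3)) = 23.6008
d((3, 11), (13, 16)) = 11.1803
d((-16, -3), (13, 16)) = 34.6699

Closest pair: (7, 9) and (3, 11) with distance 4.4721

The closest pair is (7, 9) and (3, 11) with Euclidean distance 4.4721. For 6 points, brute-force pairwise comparison is shown above. For large n, the divide-and-conquer algorithm (sort by x, recurse on halves, check the dividing strip) achieves O(n log n).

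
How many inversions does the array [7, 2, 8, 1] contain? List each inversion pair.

Finding inversions in [7, 2, 8, 1]:

(0, 1): arr[0]=7 > arr[1]=2
(0, 3): arr[0]=7 > arr[3]=1
(1, 3): arr[1]=2 > arr[3]=1
(2, 3): arr[2]=8 > arr[3]=1

Total inversions: 4

The array has 4 inversion(s): (0,1), (0,3), (1,3), (2,3). Each pair (i,j) satisfies i < j and arr[i] > arr[j].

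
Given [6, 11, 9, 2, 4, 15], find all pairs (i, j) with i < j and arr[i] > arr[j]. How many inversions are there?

Finding inversions in [6, 11, 9, 2, 4, 15]:

(0, 3): arr[0]=6 > arr[3]=2
(0, 4): arr[0]=6 > arr[4]=4
(1, 2): arr[1]=11 > arr[2]=9
(1, 3): arr[1]=11 > arr[3]=2
(1, 4): arr[1]=11 > arr[4]=4
(2, 3): arr[2]=9 > arr[3]=2
(2, 4): arr[2]=9 > arr[4]=4

Total inversions: 7

The array has 7 inversion(s): (0,3), (0,4), (1,2), (1,3), (1,4), (2,3), (2,4). Each pair (i,j) satisfies i < j and arr[i] > arr[j].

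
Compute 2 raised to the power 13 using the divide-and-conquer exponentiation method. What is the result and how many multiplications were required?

Computing 2^13 by squaring (build up from 2^1; each line after the first costs one multiplication):

2^1 = 2
2^2 = (2^1)^2 = 2^2 = 4
2^3 = 2 * 2^2 = 2 * 4 = 8
2^6 = (2^3)^2 = 8^2 = 64
2^12 = (2^6)^2 = 64^2 = 4096
2^13 = 2 * 2^12 = 2 * 4096 = 8192

Result: 8192
Multiplications needed: 5 (5 lines after 2^1)

2^13 = 8192. Using exponentiation by squaring, this requires 5 multiplications. The key idea: if the exponent is even, square the half-power; if odd, multiply by the base once.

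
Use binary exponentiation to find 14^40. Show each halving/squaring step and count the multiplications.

Computing 14^40 by squaring (build up from 14^1; each line after the first costs one multiplication):

14^1 = 14
14^2 = (14^1)^2 = 14^2 = 196
14^4 = (14^2)^2 = 196^2 = 38416
14^5 = 14 * 14^4 = 14 * 38416 = 537824
14^10 = (14^5)^2 = 537824^2 = 289254654976
14^20 = (14^10)^2 = 289254654976^2 = 83668255425284801560576
14^40 = (14^20)^2 = 83668255425284801560576^2 = 7000376965910699630056503868178506524997451776

Result: 7000376965910699630056503868178506524997451776
Multiplications needed: 6 (6 lines after 14^1)

14^40 = 7000376965910699630056503868178506524997451776. Using exponentiation by squaring, this requires 6 multiplications. The key idea: if the exponent is even, square the half-power; if odd, multiply by the base once.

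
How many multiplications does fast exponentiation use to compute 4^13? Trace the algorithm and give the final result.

Computing 4^13 by squaring (build up from 4^1; each line after the first costs one multiplication):

4^1 = 4
4^2 = (4^1)^2 = 4^2 = 16
4^3 = 4 * 4^2 = 4 * 16 = 64
4^6 = (4^3)^2 = 64^2 = 4096
4^12 = (4^6)^2 = 4096^2 = 16777216
4^13 = 4 * 4^12 = 4 * 16777216 = 67108864

Result: 67108864
Multiplications needed: 5 (5 lines after 4^1)

4^13 = 67108864. Using exponentiation by squaring, this requires 5 multiplications. The key idea: if the exponent is even, square the half-power; if odd, multiply by the base once.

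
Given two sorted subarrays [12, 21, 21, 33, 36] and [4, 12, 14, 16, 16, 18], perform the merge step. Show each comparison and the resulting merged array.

Merging process:

Compare 12 vs 4: take 4 from right. Merged: [4]
Compare 12 vs 12: take 12 from left. Merged: [4, 12]
Compare 21 vs 12: take 12 from right. Merged: [4, 12, 12]
Compare 21 vs 14: take 14 from right. Merged: [4, 12, 12, 14]
Compare 21 vs 16: take 16 from right. Merged: [4, 12, 12, 14, 16]
Compare 21 vs 16: take 16 from right. Merged: [4, 12, 12, 14, 16, 16]
Compare 21 vs 18: take 18 from right. Merged: [4, 12, 12, 14, 16, 16, 18]
Append remaining from left: [21, 21, 33, 36]. Merged: [4, 12, 12, 14, 16, 16, 18, 21, 21, 33, 36]

Final merged array: [4, 12, 12, 14, 16, 16, 18, 21, 21, 33, 36]
Total comparisons: 7

The merged array is [4, 12, 12, 14, 16, 16, 18, 21, 21, 33, 36], requiring 7 comparisons. The merge step runs in O(n) time where n is the total number of elements.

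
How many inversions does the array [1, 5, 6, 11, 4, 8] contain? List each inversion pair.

Finding inversions in [1, 5, 6, 11, 4, 8]:

(1, 4): arr[1]=5 > arr[4]=4
(2, 4): arr[2]=6 > arr[4]=4
(3, 4): arr[3]=11 > arr[4]=4
(3, 5): arr[3]=11 > arr[5]=8

Total inversions: 4

The array has 4 inversion(s): (1,4), (2,4), (3,4), (3,5). Each pair (i,j) satisfies i < j and arr[i] > arr[j].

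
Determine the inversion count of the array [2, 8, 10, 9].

Finding inversions in [2, 8, 10, 9]:

(2, 3): arr[2]=10 > arr[3]=9

Total inversions: 1

The array has 1 inversion(s): (2,3). Each pair (i,j) satisfies i < j and arr[i] > arr[j].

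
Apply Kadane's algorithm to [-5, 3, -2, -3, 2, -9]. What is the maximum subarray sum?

Using Kadane's algorithm on [-5, 3, -2, -3, 2, -9]:

Scanning through the array:
Position 1 (value 3): max_ending_here = 3, max_so_far = 3
Position 2 (value -2): max_ending_here = 1, max_so_far = 3
Position 3 (value -3): max_ending_here = -2, max_so_far = 3
Position 4 (value 2): max_ending_here = 2, max_so_far = 3
Position 5 (value -9): max_ending_here = -7, max_so_far = 3

Maximum subarray: [3]
Maximum sum: 3

The maximum subarray is [3] with sum 3. This subarray runs from index 1 to index 1.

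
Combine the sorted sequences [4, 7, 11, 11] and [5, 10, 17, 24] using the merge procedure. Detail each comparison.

Merging process:

Compare 4 vs 5: take 4 from left. Merged: [4]
Compare 7 vs 5: take 5 from right. Merged: [4, 5]
Compare 7 vs 10: take 7 from left. Merged: [4, 5, 7]
Compare 11 vs 10: take 10 from right. Merged: [4, 5, 7, 10]
Compare 11 vs 17: take 11 from left. Merged: [4, 5, 7, 10, 11]
Compare 11 vs 17: take 11 from left. Merged: [4, 5, 7, 10, 11, 11]
Append remaining from right: [17, 24]. Merged: [4, 5, 7, 10, 11, 11, 17, 24]

Final merged array: [4, 5, 7, 10, 11, 11, 17, 24]
Total comparisons: 6

The merged array is [4, 5, 7, 10, 11, 11, 17, 24], requiring 6 comparisons. The merge step runs in O(n) time where n is the total number of elements.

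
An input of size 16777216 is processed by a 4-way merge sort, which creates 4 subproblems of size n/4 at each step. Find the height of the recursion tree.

For divide and conquer with division factor 4:

Problem sizes at each level:
Level 0: 16777216
Level 1: 4194304
Level 2: 1048576
Level 3: 262144
Level 4: 65536
Level 5: 16384
Level 6: 4096
Level 7: 1024
Level 8: 256
Level 9: 64
Level 10: 16
Level 11: 4
Level 12: 1

The root is level 0 and the size-1 base case is level 12 (the tree spans levels 0 through 12, i.e. 13 levels counting the root), so the depth is the number of divisions: log_4(16777216) = 12

The recursion tree depth is log_4(16777216) = 12. At each level, the problem size is divided by 4, so it takes 12 divisions to reduce to a base case of size 1. The algorithm makes 4 recursive calls at each level.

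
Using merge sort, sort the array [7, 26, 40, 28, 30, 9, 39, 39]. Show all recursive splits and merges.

Merge sort trace:

Split: [7, 26, 40, 28, 30, 9, 39, 39] -> [7, 26, 40, 28] and [30, 9, 39, 39]
  Split: [7, 26, 40, 28] -> [7, 26] and [40, 28]
    Split: [7, 26] -> [7] and [26]
    Merge: [7] + [26] -> [7, 26]
    Split: [40, 28] -> [40] and [28]
    Merge: [40] + [28] -> [28, 40]
  Merge: [7, 26] + [28, 40] -> [7, 26, 28, 40]
  Split: [30, 9, 39, 39] -> [30, 9] and [39, 39]
    Split: [30, 9] -> [30] and [9]
    Merge: [30] + [9] -> [9, 30]
    Split: [39, 39] -> [39] and [39]
    Merge: [39] + [39] -> [39, 39]
  Merge: [9, 30] + [39, 39] -> [9, 30, 39, 39]
Merge: [7, 26, 28, 40] + [9, 30, 39, 39] -> [7, 9, 26, 28, 30, 39, 39, 40]

Final sorted array: [7, 9, 26, 28, 30, 39, 39, 40]

The merge sort proceeds by recursively splitting the array and merging sorted halves.
After all merges, the sorted array is [7, 9, 26, 28, 30, 39, 39, 40].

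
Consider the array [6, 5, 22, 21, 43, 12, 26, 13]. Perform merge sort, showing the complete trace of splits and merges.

Merge sort trace:

Split: [6, 5, 22, 21, 43, 12, 26, 13] -> [6, 5, 22, 21] and [43, 12, 26, 13]
  Split: [6, 5, 22, 21] -> [6, 5] and [22, 21]
    Split: [6, 5] -> [6] and [5]
    Merge: [6] + [5] -> [5, 6]
    Split: [22, 21] -> [22] and [21]
    Merge: [22] + [21] -> [21, 22]
  Merge: [5, 6] + [21, 22] -> [5, 6, 21, 22]
  Split: [43, 12, 26, 13] -> [43, 12] and [26, 13]
    Split: [43, 12] -> [43] and [12]
    Merge: [43] + [12] -> [12, 43]
    Split: [26, 13] -> [26] and [13]
    Merge: [26] + [13] -> [13, 26]
  Merge: [12, 43] + [13, 26] -> [12, 13, 26, 43]
Merge: [5, 6, 21, 22] + [12, 13, 26, 43] -> [5, 6, 12, 13, 21, 22, 26, 43]

Final sorted array: [5, 6, 12, 13, 21, 22, 26, 43]

The merge sort proceeds by recursively splitting the array and merging sorted halves.
After all merges, the sorted array is [5, 6, 12, 13, 21, 22, 26, 43].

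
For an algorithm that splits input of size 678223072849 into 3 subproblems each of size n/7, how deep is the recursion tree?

For divide and conquer with division factor 7:

Problem sizes at each level:
Level 0: 678223072849
Level 1: 96889010407
Level 2: 13841287201
Level 3: 1977326743
Level 4: 282475249
Level 5: 40353607
Level 6: 5764801
Level 7: 823543
Level 8: 117649
Level 9: 16807
Level 10: 2401
Level 11: 343
Level 12: 49
Level 13: 7
Level 14: 1

The root is level 0 and the size-1 base case is level 14 (the tree spans levels 0 through 14, i.e. 15 levels counting the root), so the depth is the number of divisions: log_7(678223072849) = 14

The recursion tree depth is log_7(678223072849) = 14. At each level, the problem size is divided by 7, so it takes 14 divisions to reduce to a base case of size 1. The algorithm makes 3 recursive calls at each level.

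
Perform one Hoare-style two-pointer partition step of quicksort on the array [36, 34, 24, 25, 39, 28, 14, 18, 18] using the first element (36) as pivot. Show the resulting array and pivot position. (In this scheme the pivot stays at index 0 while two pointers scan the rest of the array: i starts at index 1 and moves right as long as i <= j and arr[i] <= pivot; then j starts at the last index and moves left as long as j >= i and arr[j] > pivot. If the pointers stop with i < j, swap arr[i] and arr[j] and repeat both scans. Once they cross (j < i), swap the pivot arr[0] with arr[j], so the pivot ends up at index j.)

Hoare-style two-pointer partition with pivot = 36:

Initial array: [36, 34, 24, 25, 39, 28, 14, 18, 18]

Pointers start at i = 1, j = 8.
i stops at index 4 (arr[4]=39 > 36), j stops at index 8 (arr[8]=18 <= 36): swap arr[4] and arr[8], array becomes [36, 34, 24, 25, 18, 28, 14, 18, 39]
i ends at 8, j ends at 7: the pointers have crossed (j < i), so scanning stops.

Swap pivot arr[0] with arr[7] to place pivot at position 7: [18, 34, 24, 25, 18, 28, 14, 36, 39]
Pivot position: 7

After partitioning with pivot 36, the array becomes [18, 34, 24, 25, 18, 28, 14, 36, 39]. The pivot is placed at index 7. All elements to the left of the pivot are <= 36, and all elements to the right are > 36.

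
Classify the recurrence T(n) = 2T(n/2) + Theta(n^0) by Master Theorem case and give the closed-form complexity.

Master Theorem for T(n) = 2T(n/2) + O(n^0):

a = 2, b = 2, c = 0
log_b(a) = log_2(2) = 1.0000

Case 1: c = 0 < log_2(2) = 1.0000
T(n) = O(n^(log_2 2)) = O(n)

For T(n) = 2T(n/2) + O(n^0): log_2(2) = 1.0000. This is Case 1 of the Master Theorem (c < log_b(a), work dominated by leaves), giving O(n).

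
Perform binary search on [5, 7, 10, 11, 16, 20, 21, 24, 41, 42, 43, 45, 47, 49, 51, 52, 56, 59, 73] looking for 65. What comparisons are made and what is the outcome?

Binary search for 65 in [5, 7, 10, 11, 16, 20, 21, 24, 41, 42, 43, 45, 47, 49, 51, 52, 56, 59, 73]:

lo=0, hi=18, mid=9, arr[mid]=42 -> 42 < 65, search right half
lo=10, hi=18, mid=14, arr[mid]=51 -> 51 < 65, search right half
lo=15, hi=18, mid=16, arr[mid]=56 -> 56 < 65, search right half
lo=17, hi=18, mid=17, arr[mid]=59 -> 59 < 65, search right half
lo=18, hi=18, mid=18, arr[mid]=73 -> 73 > 65, search left half
lo=18 > hi=17, target 65 not found

Binary search determines that 65 is not in the array after 5 comparisons. The search space was exhausted without finding the target.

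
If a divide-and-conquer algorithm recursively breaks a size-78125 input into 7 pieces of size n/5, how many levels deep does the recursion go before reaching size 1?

For divide and conquer with division factor 5:

Problem sizes at each level:
Level 0: 78125
Level 1: 15625
Level 2: 3125
Level 3: 625
Level 4: 125
Level 5: 25
Level 6: 5
Level 7: 1

The root is level 0 and the size-1 base case is level 7 (the tree spans levels 0 through 7, i.e. 8 levels counting the root), so the depth is the number of divisions: log_5(78125) = 7

The recursion tree depth is log_5(78125) = 7. At each level, the problem size is divided by 5, so it takes 7 divisions to reduce to a base case of size 1. The algorithm makes 7 recursive calls at each level.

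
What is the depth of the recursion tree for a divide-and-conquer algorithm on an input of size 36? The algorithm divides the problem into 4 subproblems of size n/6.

For divide and conquer with division factor 6:

Problem sizes at each level:
Level 0: 36
Level 1: 6
Level 2: 1

The root is level 0 and the size-1 base case is level 2 (the tree spans levels 0 through 2, i.e. 3 levels counting the root), so the depth is the number of divisions: log_6(36) = 2

The recursion tree depth is log_6(36) = 2. At each level, the problem size is divided by 6, so it takes 2 divisions to reduce to a base case of size 1. The algorithm makes 4 recursive calls at each level.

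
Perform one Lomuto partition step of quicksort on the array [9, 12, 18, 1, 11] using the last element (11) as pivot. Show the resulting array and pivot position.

Lomuto partition with pivot = 11:

Initial array: [9, 12, 18, 1, 11]

arr[0]=9 <= 11: swap with position 0, array becomes [9, 12, 18, 1, 11]
arr[1]=12 > 11: no swap
arr[2]=18 > 11: no swap
arr[3]=1 <= 11: swap with position 1, array becomes [9, 1, 18, 12, 11]

Place pivot at position 2: [9, 1, 11, 12, 18]
Pivot position: 2

After partitioning with pivot 11, the array becomes [9, 1, 11, 12, 18]. The pivot is placed at index 2. All elements to the left of the pivot are <= 11, and all elements to the right are > 11.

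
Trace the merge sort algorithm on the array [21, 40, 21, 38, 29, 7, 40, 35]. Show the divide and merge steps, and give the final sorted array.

Merge sort trace:

Split: [21, 40, 21, 38, 29, 7, 40, 35] -> [21, 40, 21, 38] and [29, 7, 40, 35]
  Split: [21, 40, 21, 38] -> [21, 40] and [21, 38]
    Split: [21, 40] -> [21] and [40]
    Merge: [21] + [40] -> [21, 40]
    Split: [21, 38] -> [21] and [38]
    Merge: [21] + [38] -> [21, 38]
  Merge: [21, 40] + [21, 38] -> [21, 21, 38, 40]
  Split: [29, 7, 40, 35] -> [29, 7] and [40, 35]
    Split: [29, 7] -> [29] and [7]
    Merge: [29] + [7] -> [7, 29]
    Split: [40, 35] -> [40] and [35]
    Merge: [40] + [35] -> [35, 40]
  Merge: [7, 29] + [35, 40] -> [7, 29, 35, 40]
Merge: [21, 21, 38, 40] + [7, 29, 35, 40] -> [7, 21, 21, 29, 35, 38, 40, 40]

Final sorted array: [7, 21, 21, 29, 35, 38, 40, 40]

The merge sort proceeds by recursively splitting the array and merging sorted halves.
After all merges, the sorted array is [7, 21, 21, 29, 35, 38, 40, 40].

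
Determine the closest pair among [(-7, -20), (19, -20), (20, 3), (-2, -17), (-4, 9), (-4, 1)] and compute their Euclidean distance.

Computing all pairwise distances among 6 points:

d((-7, -20), (19, -20)) = 26.0
d((-7, -20), (20, 3)) = 35.4683
d((-7, -20), (-2, -17)) = 5.831 <-- minimum
d((-7, -20), (-4, 9)) = 29.1548
d((-7, -20), (-4, 1)) = 21.2132
d((19, -20), (20, 3)) = 23.0217
d((19, -20), (-2, -17)) = 21.2132
d((19, -20), (-4, 9)) = 37.0135
d((19, -20), (-4, 1)) = 31.1448
d((20, 3), (-2, -17)) = 29.7321
d((20, 3), (-4, 9)) = 24.7386
d((20, 3), (-4, 1)) = 24.0832
d((-2, -17), (-4, 9)) = 26.0768
d((-2, -17), (-4, 1)) = 18.1108
d((-4, 9), (-4, 1)) = 8.0

Closest pair: (-7, -20) and (-2, -17) with distance 5.831

The closest pair is (-7, -20) and (-2, -17) with Euclidean distance 5.831. For 6 points, brute-force pairwise comparison is shown above. For large n, the divide-and-conquer algorithm (sort by x, recurse on halves, check the dividing strip) achieves O(n log n).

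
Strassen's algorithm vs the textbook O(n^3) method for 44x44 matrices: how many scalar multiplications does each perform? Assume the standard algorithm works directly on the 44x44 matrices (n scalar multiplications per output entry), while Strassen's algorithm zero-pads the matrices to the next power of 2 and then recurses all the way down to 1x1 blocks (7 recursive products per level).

Matrix multiplication for 44x44 matrices:

Strassen's algorithm requires power-of-2 dimensions. Pad 44x44 to 64x64 (next power of 2).

Standard algorithm: 44^3 = 85184 multiplications
Strassen's algorithm: 7^(log2(64)) = 7^6 = 117649 multiplications
Difference: 85184 - 117649 = -32465 (Strassen uses MORE here due to padding overhead — for small or just-over-power-of-2 n, padding can outweigh the per-level savings)

Standard: 85184 multiplications (44^3). Strassen: 117649 multiplications (7^6, after padding to 64x64). Strassen reduces 8 recursive multiplications to 7 at each level.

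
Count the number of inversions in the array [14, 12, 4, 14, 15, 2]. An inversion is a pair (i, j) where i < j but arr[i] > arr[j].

Finding inversions in [14, 12, 4, 14, 15, 2]:

(0, 1): arr[0]=14 > arr[1]=12
(0, 2): arr[0]=14 > arr[2]=4
(0, 5): arr[0]=14 > arr[5]=2
(1, 2): arr[1]=12 > arr[2]=4
(1, 5): arr[1]=12 > arr[5]=2
(2, 5): arr[2]=4 > arr[5]=2
(3, 5): arr[3]=14 > arr[5]=2
(4, 5): arr[4]=15 > arr[5]=2

Total inversions: 8

The array has 8 inversion(s): (0,1), (0,2), (0,5), (1,2), (1,5), (2,5), (3,5), (4,5). Each pair (i,j) satisfies i < j and arr[i] > arr[j].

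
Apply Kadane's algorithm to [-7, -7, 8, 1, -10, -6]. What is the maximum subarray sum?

Using Kadane's algorithm on [-7, -7, 8, 1, -10, -6]:

Scanning through the array:
Position 1 (value -7): max_ending_here = -7, max_so_far = -7
Position 2 (value 8): max_ending_here = 8, max_so_far = 8
Position 3 (value 1): max_ending_here = 9, max_so_far = 9
Position 4 (value -10): max_ending_here = -1, max_so_far = 9
Position 5 (value -6): max_ending_here = -6, max_so_far = 9

Maximum subarray: [8, 1]
Maximum sum: 9

The maximum subarray is [8, 1] with sum 9. This subarray runs from index 2 to index 3.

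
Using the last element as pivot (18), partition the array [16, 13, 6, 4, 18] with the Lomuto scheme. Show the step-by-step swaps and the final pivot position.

Lomuto partition with pivot = 18:

Initial array: [16, 13, 6, 4, 18]

arr[0]=16 <= 18: swap with position 0, array becomes [16, 13, 6, 4, 18]
arr[1]=13 <= 18: swap with position 1, array becomes [16, 13, 6, 4, 18]
arr[2]=6 <= 18: swap with position 2, array becomes [16, 13, 6, 4, 18]
arr[3]=4 <= 18: swap with position 3, array becomes [16, 13, 6, 4, 18]

Place pivot at position 4: [16, 13, 6, 4, 18]
Pivot position: 4

After partitioning with pivot 18, the array becomes [16, 13, 6, 4, 18]. The pivot is placed at index 4. All elements to the left of the pivot are <= 18, and all elements to the right are > 18.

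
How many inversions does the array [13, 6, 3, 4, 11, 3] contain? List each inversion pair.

Finding inversions in [13, 6, 3, 4, 11, 3]:

(0, 1): arr[0]=13 > arr[1]=6
(0, 2): arr[0]=13 > arr[2]=3
(0, 3): arr[0]=13 > arr[3]=4
(0, 4): arr[0]=13 > arr[4]=11
(0, 5): arr[0]=13 > arr[5]=3
(1, 2): arr[1]=6 > arr[2]=3
(1, 3): arr[1]=6 > arr[3]=4
(1, 5): arr[1]=6 > arr[5]=3
(3, 5): arr[3]=4 > arr[5]=3
(4, 5): arr[4]=11 > arr[5]=3

Total inversions: 10

The array has 10 inversion(s): (0,1), (0,2), (0,3), (0,4), (0,5), (1,2), (1,3), (1,5), (3,5), (4,5). Each pair (i,j) satisfies i < j and arr[i] > arr[j].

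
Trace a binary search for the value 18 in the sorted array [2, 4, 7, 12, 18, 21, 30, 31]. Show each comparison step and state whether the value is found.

Binary search for 18 in [2, 4, 7, 12, 18, 21, 30, 31]:

lo=0, hi=7, mid=3, arr[mid]=12 -> 12 < 18, search right half
lo=4, hi=7, mid=5, arr[mid]=21 -> 21 > 18, search left half
lo=4, hi=4, mid=4, arr[mid]=18 -> Found target at index 4!

Binary search finds 18 at index 4 after 3 comparisons. The search repeatedly halves the search space by comparing with the middle element.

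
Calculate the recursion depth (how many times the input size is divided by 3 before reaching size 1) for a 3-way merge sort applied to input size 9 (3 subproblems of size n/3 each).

For divide and conquer with division factor 3:

Problem sizes at each level:
Level 0: 9
Level 1: 3
Level 2: 1

The root is level 0 and the size-1 base case is level 2 (the tree spans levels 0 through 2, i.e. 3 levels counting the root), so the depth is the number of divisions: log_3(9) = 2

The recursion tree depth is log_3(9) = 2. At each level, the problem size is divided by 3, so it takes 2 divisions to reduce to a base case of size 1. The algorithm makes 3 recursive calls at each level.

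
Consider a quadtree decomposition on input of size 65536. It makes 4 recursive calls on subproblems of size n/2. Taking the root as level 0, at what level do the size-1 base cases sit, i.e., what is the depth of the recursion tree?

For divide and conquer with division factor 2:

Problem sizes at each level:
Level 0: 65536
Level 1: 32768
Level 2: 16384
Level 3: 8192
Level 4: 4096
Level 5: 2048
Level 6: 1024
Level 7: 512
Level 8: 256
Level 9: 128
Level 10: 64
Level 11: 32
Level 12: 16
Level 13: 8
Level 14: 4
Level 15: 2
Level 16: 1

The root is level 0 and the size-1 base case is level 16 (the tree spans levels 0 through 16, i.e. 17 levels counting the root), so the depth is the number of divisions: log_2(65536) = 16

The recursion tree depth is log_2(65536) = 16. At each level, the problem size is divided by 2, so it takes 16 divisions to reduce to a base case of size 1. The algorithm makes 4 recursive calls at each level.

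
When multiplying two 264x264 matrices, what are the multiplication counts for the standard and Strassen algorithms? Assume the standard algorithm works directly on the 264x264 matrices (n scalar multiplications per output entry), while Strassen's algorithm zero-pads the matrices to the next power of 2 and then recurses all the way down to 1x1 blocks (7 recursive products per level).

Matrix multiplication for 264x264 matrices:

Strassen's algorithm requires power-of-2 dimensions. Pad 264x264 to 512x512 (next power of 2).

Standard algorithm: 264^3 = 18399744 multiplications
Strassen's algorithm: 7^(log2(512)) = 7^9 = 40353607 multiplications
Difference: 18399744 - 40353607 = -21953863 (Strassen uses MORE here due to padding overhead — for small or just-over-power-of-2 n, padding can outweigh the per-level savings)

Standard: 18399744 multiplications (264^3). Strassen: 40353607 multiplications (7^9, after padding to 512x512). Strassen reduces 8 recursive multiplications to 7 at each level.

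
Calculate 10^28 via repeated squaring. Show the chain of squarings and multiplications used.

Computing 10^28 by squaring (build up from 10^1; each line after the first costs one multiplication):

10^1 = 10
10^2 = (10^1)^2 = 10^2 = 100
10^3 = 10 * 10^2 = 10 * 100 = 1000
10^6 = (10^3)^2 = 1000^2 = 1000000
10^7 = 10 * 10^6 = 10 * 1000000 = 10000000
10^14 = (10^7)^2 = 10000000^2 = 100000000000000
10^28 = (10^14)^2 = 100000000000000^2 = 10000000000000000000000000000

Result: 10000000000000000000000000000
Multiplications needed: 6 (6 lines after 10^1)

10^28 = 10000000000000000000000000000. Using exponentiation by squaring, this requires 6 multiplications. The key idea: if the exponent is even, square the half-power; if odd, multiply by the base once.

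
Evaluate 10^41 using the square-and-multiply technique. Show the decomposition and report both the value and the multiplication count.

Computing 10^41 by squaring (build up from 10^1; each line after the first costs one multiplication):

10^1 = 10
10^2 = (10^1)^2 = 10^2 = 100
10^4 = (10^2)^2 = 100^2 = 10000
10^5 = 10 * 10^4 = 10 * 10000 = 100000
10^10 = (10^5)^2 = 100000^2 = 10000000000
10^20 = (10^10)^2 = 10000000000^2 = 100000000000000000000
10^40 = (10^20)^2 = 100000000000000000000^2 = 10000000000000000000000000000000000000000
10^41 = 10 * 10^40 = 10 * 10000000000000000000000000000000000000000 = 100000000000000000000000000000000000000000

Result: 100000000000000000000000000000000000000000
Multiplications needed: 7 (7 lines after 10^1)

10^41 = 100000000000000000000000000000000000000000. Using exponentiation by squaring, this requires 7 multiplications. The key idea: if the exponent is even, square the half-power; if odd, multiply by the base once.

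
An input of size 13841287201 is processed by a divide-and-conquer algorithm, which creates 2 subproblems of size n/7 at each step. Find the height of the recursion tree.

For divide and conquer with division factor 7:

Problem sizes at each level:
Level 0: 13841287201
Level 1: 1977326743
Level 2: 282475249
Level 3: 40353607
Level 4: 5764801
Level 5: 823543
Level 6: 117649
Level 7: 16807
Level 8: 2401
Level 9: 343
Level 10: 49
Level 11: 7
Level 12: 1

The root is level 0 and the size-1 base case is level 12 (the tree spans levels 0 through 12, i.e. 13 levels counting the root), so the depth is the number of divisions: log_7(13841287201) = 12

The recursion tree depth is log_7(13841287201) = 12. At each level, the problem size is divided by 7, so it takes 12 divisions to reduce to a base case of size 1. The algorithm makes 2 recursive calls at each level.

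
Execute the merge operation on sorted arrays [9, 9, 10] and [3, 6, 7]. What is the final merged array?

Merging process:

Compare 9 vs 3: take 3 from right. Merged: [3]
Compare 9 vs 6: take 6 from right. Merged: [3, 6]
Compare 9 vs 7: take 7 from right. Merged: [3, 6, 7]
Append remaining from left: [9, 9, 10]. Merged: [3, 6, 7, 9, 9, 10]

Final merged array: [3, 6, 7, 9, 9, 10]
Total comparisons: 3

The merged array is [3, 6, 7, 9, 9, 10], requiring 3 comparisons. The merge step runs in O(n) time where n is the total number of elements.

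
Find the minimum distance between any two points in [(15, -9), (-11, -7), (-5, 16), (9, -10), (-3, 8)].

Computing all pairwise distances among 5 points:

d((15, -9), (-11, -7)) = 26.0768
d((15, -9), (-5, 16)) = 32.0156
d((15, -9), (9, -10)) = 6.0828 <-- minimum
d((15, -9), (-3, 8)) = 24.7588
d((-11, -7), (-5, 16)) = 23.7697
d((-11, -7), (9, -10)) = 20.2237
d((-11, -7), (-3, 8)) = 17.0
d((-5, 16), (9, -10)) = 29.5296
d((-5, 16), (-3, 8)) = 8.2462
d((9, -10), (-3, 8)) = 21.6333

Closest pair: (15, -9) and (9, -10) with distance 6.0828

The closest pair is (15, -9) and (9, -10) with Euclidean distance 6.0828. For 5 points, brute-force pairwise comparison is shown above. For large n, the divide-and-conquer algorithm (sort by x, recurse on halves, check the dividing strip) achieves O(n log n).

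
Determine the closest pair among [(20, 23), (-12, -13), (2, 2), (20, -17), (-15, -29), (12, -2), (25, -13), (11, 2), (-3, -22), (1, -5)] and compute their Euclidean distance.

Computing all pairwise distances among 10 points:

d((20, 23), (-12, -13)) = 48.1664
d((20, 23), (2, 2)) = 27.6586
d((20, 23), (20, -17)) = 40.0
d((20, 23), (-15, -29)) = 62.6817
d((20, 23), (12, -2)) = 26.2488
d((20, 23), (25, -13)) = 36.3456
d((20, 23), (11, 2)) = 22.8473
d((20, 23), (-3, -22)) = 50.5371
d((20, 23), (1, -5)) = 33.8378
d((-12, -13), (2, 2)) = 20.5183
d((-12, -13), (20, -17)) = 32.249
d((-12, -13), (-15, -29)) = 16.2788
d((-12, -13), (12, -2)) = 26.4008
d((-12, -13), (25, -13)) = 37.0
d((-12, -13), (11, 2)) = 27.4591
d((-12, -13), (-3, -22)) = 12.7279
d((-12, -13), (1, -5)) = 15.2643
d((2, 2), (20, -17)) = 26.1725
d((2, 2), (-15, -29)) = 35.3553
d((2, 2), (12, -2)) = 10.7703
d((2, 2), (25, -13)) = 27.4591
d((2, 2), (11, 2)) = 9.0
d((2, 2), (-3, -22)) = 24.5153
d((2, 2), (1, -5)) = 7.0711
d((20, -17), (-15, -29)) = 37.0
d((20, -17), (12, -2)) = 17.0
d((20, -17), (25, -13)) = 6.4031
d((20, -17), (11, 2)) = 21.0238
d((20, -17), (-3, -22)) = 23.5372
d((20, -17), (1, -5)) = 22.4722
d((-15, -29), (12, -2)) = 38.1838
d((-15, -29), (25, -13)) = 43.0813
d((-15, -29), (11, 2)) = 40.4599
d((-15, -29), (-3, -22)) = 13.8924
d((-15, -29), (1, -5)) = 28.8444
d((12, -2), (25, -13)) = 17.0294
d((12, -2), (11, 2)) = 4.1231 <-- minimum
d((12, -2), (-3, -22)) = 25.0
d((12, -2), (1, -5)) = 11.4018
d((25, -13), (11, 2)) = 20.5183
d((25, -13), (-3, -22)) = 29.4109
d((25, -13), (1, -5)) = 25.2982
d((11, 2), (-3, -22)) = 27.7849
d((11, 2), (1, -5)) = 12.2066
d((-3, -22), (1, -5)) = 17.4642

Closest pair: (12, -2) and (11, 2) with distance 4.1231

The closest pair is (12, -2) and (11, 2) with Euclidean distance 4.1231. For 10 points, brute-force pairwise comparison is shown above. For large n, the divide-and-conquer algorithm (sort by x, recurse on halves, check the dividing strip) achieves O(n log n).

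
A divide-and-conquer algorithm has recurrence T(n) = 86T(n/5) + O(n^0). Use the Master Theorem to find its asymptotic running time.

Master Theorem for T(n) = 86T(n/5) + O(n^0):

a = 86, b = 5, c = 0
log_b(a) = log_5(86) = 2.7676

Case 1: c = 0 < log_5(86) = 2.7676
T(n) = O(n^(log_5 86))

For T(n) = 86T(n/5) + O(n^0): log_5(86) = 2.7676. This is Case 1 of the Master Theorem (c < log_b(a), work dominated by leaves), giving O(n^(log_5 86)).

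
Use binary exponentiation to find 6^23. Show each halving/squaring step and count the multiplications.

Computing 6^23 by squaring (build up from 6^1; each line after the first costs one multiplication):

6^1 = 6
6^2 = (6^1)^2 = 6^2 = 36
6^4 = (6^2)^2 = 36^2 = 1296
6^5 = 6 * 6^4 = 6 * 1296 = 7776
6^10 = (6^5)^2 = 7776^2 = 60466176
6^11 = 6 * 6^10 = 6 * 60466176 = 362797056
6^22 = (6^11)^2 = 362797056^2 = 131621703842267136
6^23 = 6 * 6^22 = 6 * 131621703842267136 = 789730223053602816

Result: 789730223053602816
Multiplications needed: 7 (7 lines after 6^1)

6^23 = 789730223053602816. Using exponentiation by squaring, this requires 7 multiplications. The key idea: if the exponent is even, square the half-power; if odd, multiply by the base once.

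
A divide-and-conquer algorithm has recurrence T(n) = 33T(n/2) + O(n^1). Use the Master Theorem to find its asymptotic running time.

Master Theorem for T(n) = 33T(n/2) + O(n^1):

a = 33, b = 2, c = 1
log_b(a) = log_2(33) = 5.0444

Case 1: c = 1 < log_2(33) = 5.0444
T(n) = O(n^(log_2 33))

For T(n) = 33T(n/2) + O(n^1): log_2(33) = 5.0444. This is Case 1 of the Master Theorem (c < log_b(a), work dominated by leaves), giving O(n^(log_2 33)).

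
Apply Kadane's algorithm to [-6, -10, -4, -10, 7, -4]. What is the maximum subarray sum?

Using Kadane's algorithm on [-6, -10, -4, -10, 7, -4]:

Scanning through the array:
Position 1 (value -10): max_ending_here = -10, max_so_far = -6
Position 2 (value -4): max_ending_here = -4, max_so_far = -4
Position 3 (value -10): max_ending_here = -10, max_so_far = -4
Position 4 (value 7): max_ending_here = 7, max_so_far = 7
Position 5 (value -4): max_ending_here = 3, max_so_far = 7

Maximum subarray: [7]
Maximum sum: 7

The maximum subarray is [7] with sum 7. This subarray runs from index 4 to index 4.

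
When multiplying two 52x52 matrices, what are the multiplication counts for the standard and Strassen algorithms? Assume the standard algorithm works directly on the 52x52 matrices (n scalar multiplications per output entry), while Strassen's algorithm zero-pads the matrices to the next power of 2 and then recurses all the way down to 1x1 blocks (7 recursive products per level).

Matrix multiplication for 52x52 matrices:

Strassen's algorithm requires power-of-2 dimensions. Pad 52x52 to 64x64 (next power of 2).

Standard algorithm: 52^3 = 140608 multiplications
Strassen's algorithm: 7^(log2(64)) = 7^6 = 117649 multiplications
Savings: 140608 - 117649 = 22959 multiplications

Standard: 140608 multiplications (52^3). Strassen: 117649 multiplications (7^6, after padding to 64x64). Strassen reduces 8 recursive multiplications to 7 at each level.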